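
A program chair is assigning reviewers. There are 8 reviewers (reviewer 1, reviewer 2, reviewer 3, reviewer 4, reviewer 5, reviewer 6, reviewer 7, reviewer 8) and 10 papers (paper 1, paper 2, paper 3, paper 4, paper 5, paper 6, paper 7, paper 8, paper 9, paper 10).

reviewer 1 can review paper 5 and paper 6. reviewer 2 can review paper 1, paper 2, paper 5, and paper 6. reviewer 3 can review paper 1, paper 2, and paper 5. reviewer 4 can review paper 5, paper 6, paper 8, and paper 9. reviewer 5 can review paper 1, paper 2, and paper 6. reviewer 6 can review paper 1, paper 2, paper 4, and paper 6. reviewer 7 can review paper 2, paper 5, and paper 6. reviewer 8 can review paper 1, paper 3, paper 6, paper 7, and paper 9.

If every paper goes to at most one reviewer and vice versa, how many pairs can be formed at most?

7

One maximum matching: reviewer 1→paper 5, reviewer 2→paper 1, reviewer 3→paper 2, reviewer 4→paper 8, reviewer 5→paper 6, reviewer 6→paper 4, reviewer 8→paper 3.
The set {reviewer 1, reviewer 2, reviewer 3, reviewer 5, reviewer 7} has only 4 neighbours ({paper 1, paper 2, paper 5, paper 6}), so by Hall's theorem at most 7 of the 8 reviewers can be matched.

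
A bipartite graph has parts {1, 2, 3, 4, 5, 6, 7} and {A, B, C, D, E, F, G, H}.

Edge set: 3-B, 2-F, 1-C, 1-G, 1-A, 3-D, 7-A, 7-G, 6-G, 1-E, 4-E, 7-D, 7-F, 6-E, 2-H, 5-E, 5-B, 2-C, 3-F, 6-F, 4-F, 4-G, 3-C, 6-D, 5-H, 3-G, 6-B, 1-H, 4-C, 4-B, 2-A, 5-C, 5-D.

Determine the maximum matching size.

A valid assignment of size 7: 1-A, 2-C, 3-B, 4-E, 5-H, 6-G, 7-F.
This saturates every left vertex, so 7 is the maximum.

7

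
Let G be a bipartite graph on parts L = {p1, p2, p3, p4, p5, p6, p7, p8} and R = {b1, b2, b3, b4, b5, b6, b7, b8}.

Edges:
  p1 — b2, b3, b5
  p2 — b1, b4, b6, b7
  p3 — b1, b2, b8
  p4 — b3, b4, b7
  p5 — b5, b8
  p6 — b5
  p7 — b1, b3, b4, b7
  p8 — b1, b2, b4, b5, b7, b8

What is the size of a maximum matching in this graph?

8

One maximum matching: p1–b2, p2–b6, p3–b1, p4–b3, p5–b8, p6–b5, p7–b4, p8–b7.
This saturates every left vertex, so 8 is the maximum.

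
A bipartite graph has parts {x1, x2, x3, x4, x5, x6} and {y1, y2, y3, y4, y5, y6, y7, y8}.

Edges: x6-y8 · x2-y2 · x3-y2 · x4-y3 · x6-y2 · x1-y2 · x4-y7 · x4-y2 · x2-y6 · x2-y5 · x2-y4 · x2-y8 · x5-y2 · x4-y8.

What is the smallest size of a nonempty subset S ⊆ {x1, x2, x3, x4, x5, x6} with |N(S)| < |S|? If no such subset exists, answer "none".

Take S = {x1, x3}. Its neighbourhood is {y2}, so |N(S)| = 1 < |S| = 2.
No single vertex violates Hall's condition since each has at least one neighbour, so 2 is the minimum.

2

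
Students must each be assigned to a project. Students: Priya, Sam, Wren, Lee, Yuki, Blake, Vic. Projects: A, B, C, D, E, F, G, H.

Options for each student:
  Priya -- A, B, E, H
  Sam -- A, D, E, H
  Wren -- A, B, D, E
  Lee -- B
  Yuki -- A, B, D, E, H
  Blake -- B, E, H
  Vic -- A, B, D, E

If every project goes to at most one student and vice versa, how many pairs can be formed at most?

5

A valid assignment of size 5: Priya→H, Sam→D, Wren→E, Lee→B, Yuki→A.
The set {Priya, Sam, Wren, Lee, Yuki, Blake, Vic} has only 5 neighbours ({A, B, D, E, H}), so by Hall's theorem at most 5 of the 7 students can be matched.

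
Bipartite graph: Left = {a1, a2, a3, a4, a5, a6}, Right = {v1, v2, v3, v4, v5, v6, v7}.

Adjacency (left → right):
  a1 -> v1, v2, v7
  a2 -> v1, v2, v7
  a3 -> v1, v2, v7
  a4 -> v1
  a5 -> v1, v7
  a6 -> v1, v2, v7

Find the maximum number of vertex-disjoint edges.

One maximum matching: a1-v1, a2-v7, a3-v2.
The set {a1, a2, a3, a4, a5, a6} has only 3 neighbours ({v1, v2, v7}), so by Hall's theorem at most 3 of the 6 left vertices can be matched.

3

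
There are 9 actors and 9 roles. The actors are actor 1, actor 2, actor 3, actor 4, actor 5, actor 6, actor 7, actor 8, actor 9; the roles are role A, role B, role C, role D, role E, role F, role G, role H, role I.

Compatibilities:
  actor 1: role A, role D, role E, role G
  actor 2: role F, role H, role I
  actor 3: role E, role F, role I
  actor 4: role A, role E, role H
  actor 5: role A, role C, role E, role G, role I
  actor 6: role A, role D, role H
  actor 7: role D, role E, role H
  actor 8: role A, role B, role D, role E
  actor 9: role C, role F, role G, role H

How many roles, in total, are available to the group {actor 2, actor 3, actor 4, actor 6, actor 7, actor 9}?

8

The union of neighbours of {actor 2, actor 3, actor 4, actor 6, actor 7, actor 9} is {role A, role C, role D, role E, role F, role G, role H, role I}, which has 8 elements.
Since |N(S)| = 8 ≥ |S| = 6, Hall's condition holds for this subset.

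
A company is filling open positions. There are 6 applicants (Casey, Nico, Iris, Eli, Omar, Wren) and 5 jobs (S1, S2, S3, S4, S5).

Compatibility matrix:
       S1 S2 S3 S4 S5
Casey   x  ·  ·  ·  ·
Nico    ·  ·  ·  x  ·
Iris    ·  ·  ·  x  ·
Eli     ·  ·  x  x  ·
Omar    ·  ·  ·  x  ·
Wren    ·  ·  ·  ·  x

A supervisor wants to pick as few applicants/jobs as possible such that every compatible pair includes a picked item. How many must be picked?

4

The 4 edges Casey–S1, Nico–S4, Eli–S3, Wren–S5 form a matching, so any vertex cover needs at least 4 vertices (one per matched edge).
Conversely {Casey, Eli, Wren, S4} meets every edge and has exactly 4 vertices, so 4 is optimal.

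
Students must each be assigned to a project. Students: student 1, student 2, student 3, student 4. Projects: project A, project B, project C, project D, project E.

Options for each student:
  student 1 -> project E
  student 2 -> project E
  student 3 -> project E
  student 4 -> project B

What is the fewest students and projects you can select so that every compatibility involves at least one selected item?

{student 4, project E} is a vertex cover of size 2: every edge has an endpoint in this set.
No smaller cover exists because student 1–project E, student 4–project B is a matching of size 2, and a cover must include an endpoint of each of these disjoint edges (König's theorem).

2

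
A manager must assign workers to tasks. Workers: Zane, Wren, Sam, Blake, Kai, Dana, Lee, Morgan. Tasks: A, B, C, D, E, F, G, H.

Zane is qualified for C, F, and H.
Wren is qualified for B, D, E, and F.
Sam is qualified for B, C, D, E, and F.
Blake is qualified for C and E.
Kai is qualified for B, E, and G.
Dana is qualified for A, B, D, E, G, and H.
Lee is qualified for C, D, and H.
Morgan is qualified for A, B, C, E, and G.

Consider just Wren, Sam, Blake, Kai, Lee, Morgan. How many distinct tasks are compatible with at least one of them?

The union of neighbours of {Wren, Sam, Blake, Kai, Lee, Morgan} is {A, B, C, D, E, F, G, H}, which has 8 elements.
Since |N(S)| = 8 ≥ |S| = 6, Hall's condition holds for this subset.

8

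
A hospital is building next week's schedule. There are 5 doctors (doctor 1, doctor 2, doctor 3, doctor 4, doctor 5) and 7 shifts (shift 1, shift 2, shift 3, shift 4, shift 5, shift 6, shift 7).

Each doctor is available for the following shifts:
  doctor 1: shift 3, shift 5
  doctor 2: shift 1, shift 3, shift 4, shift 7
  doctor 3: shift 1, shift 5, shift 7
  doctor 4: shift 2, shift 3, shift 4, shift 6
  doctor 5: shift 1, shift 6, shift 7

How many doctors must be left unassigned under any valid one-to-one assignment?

0

A valid assignment of size 5: doctor 1–shift 5, doctor 2–shift 4, doctor 3–shift 1, doctor 4–shift 3, doctor 5–shift 6.
This saturates every doctor, so 5 is the maximum.
That matches 5 of the 5, leaving 0 unmatched; no matching can do better.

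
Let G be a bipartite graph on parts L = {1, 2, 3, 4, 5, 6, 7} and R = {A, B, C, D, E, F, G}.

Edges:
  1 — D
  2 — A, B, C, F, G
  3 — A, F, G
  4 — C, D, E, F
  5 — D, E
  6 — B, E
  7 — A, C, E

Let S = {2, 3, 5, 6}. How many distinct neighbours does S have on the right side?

The union of neighbours of {2, 3, 5, 6} is {A, B, C, D, E, F, G}, which has 7 elements.
Since |N(S)| = 7 ≥ |S| = 4, Hall's condition holds for this subset.

7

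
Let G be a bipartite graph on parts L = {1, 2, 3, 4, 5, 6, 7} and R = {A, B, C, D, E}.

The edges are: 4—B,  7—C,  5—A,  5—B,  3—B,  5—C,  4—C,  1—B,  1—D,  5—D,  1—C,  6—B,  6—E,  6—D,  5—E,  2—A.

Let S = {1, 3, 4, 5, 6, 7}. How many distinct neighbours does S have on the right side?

5

The union of neighbours of {1, 3, 4, 5, 6, 7} is {A, B, C, D, E}, which has 5 elements.
Since |N(S)| = 5 < |S| = 6, Hall's condition fails for this subset.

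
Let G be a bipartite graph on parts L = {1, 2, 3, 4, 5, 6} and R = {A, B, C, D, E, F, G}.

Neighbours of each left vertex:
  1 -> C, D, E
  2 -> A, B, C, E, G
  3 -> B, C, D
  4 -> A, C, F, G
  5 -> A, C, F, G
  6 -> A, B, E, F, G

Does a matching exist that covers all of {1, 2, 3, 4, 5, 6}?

One maximum matching: 1-E, 2-A, 3-B, 4-C, 5-F, 6-G.
Every left vertex is matched, so this matching saturates all of them.

Yes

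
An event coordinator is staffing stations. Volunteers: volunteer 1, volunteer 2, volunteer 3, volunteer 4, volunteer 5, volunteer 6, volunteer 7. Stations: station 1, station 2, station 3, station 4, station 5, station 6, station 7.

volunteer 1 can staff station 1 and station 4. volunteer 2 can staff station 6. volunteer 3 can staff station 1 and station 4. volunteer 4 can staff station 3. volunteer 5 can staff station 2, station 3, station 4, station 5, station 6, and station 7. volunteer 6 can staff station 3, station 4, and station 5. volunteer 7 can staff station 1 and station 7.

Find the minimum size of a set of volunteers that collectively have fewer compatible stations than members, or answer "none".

A matching saturating every volunteer exists, for instance volunteer 1→station 4, volunteer 2→station 6, volunteer 3→station 1, volunteer 4→station 3, volunteer 5→station 2, volunteer 6→station 5, volunteer 7→station 7.
By Hall's marriage theorem, this means |N(S)| ≥ |S| for every subset S, so no violating subset exists.

none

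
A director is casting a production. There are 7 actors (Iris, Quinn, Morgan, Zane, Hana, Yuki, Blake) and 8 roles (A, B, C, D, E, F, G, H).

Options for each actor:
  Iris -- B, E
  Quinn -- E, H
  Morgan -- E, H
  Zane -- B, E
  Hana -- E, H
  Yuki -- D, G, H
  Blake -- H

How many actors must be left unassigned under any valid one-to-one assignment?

3

A valid assignment of size 4: Iris-B, Quinn-H, Morgan-E, Yuki-G.
The set {Iris, Quinn, Morgan, Zane, Hana, Blake} has only 3 neighbours ({B, E, H}), so by Hall's theorem at most 4 of the 7 actors can be matched.
That matches 4 of the 7, leaving 3 unmatched; no matching can do better.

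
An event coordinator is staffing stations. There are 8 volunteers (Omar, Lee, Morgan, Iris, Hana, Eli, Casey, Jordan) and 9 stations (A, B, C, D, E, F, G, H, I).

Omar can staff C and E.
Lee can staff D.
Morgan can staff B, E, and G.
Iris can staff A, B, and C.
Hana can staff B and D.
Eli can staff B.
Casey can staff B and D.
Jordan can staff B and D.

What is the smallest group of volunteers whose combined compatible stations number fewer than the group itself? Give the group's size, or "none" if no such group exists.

Take S = {Lee, Hana, Eli}. Its neighbourhood is {B, D}, so |N(S)| = 2 < |S| = 3.
Every subset of size less than 3 has at least as many neighbours as members, so 3 is the minimum.

3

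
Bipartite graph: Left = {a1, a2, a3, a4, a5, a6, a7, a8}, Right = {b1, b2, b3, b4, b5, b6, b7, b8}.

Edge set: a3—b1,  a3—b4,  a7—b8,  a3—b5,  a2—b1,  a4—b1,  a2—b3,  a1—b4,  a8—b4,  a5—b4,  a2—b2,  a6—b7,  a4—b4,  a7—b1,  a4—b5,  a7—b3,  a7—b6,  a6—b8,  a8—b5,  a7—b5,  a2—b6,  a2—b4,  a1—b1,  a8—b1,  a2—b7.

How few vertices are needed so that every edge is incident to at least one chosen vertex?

6

The 6 edges a1–b1, a2–b6, a3–b4, a4–b5, a6–b7, a7–b8 form a matching, so any vertex cover needs at least 6 vertices (one per matched edge).
Conversely {a2, a6, a7, b1, b4, b5} meets every edge and has exactly 6 vertices, so 6 is optimal.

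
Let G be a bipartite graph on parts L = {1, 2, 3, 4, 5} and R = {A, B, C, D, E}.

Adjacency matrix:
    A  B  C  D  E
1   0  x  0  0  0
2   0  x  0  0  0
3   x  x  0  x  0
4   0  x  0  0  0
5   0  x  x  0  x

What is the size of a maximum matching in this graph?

3

A valid assignment of size 3: 1-B, 3-D, 5-E.
The set {1, 2, 4} has only 1 neighbour ({B}), so by Hall's theorem at most 3 of the 5 left vertices can be matched.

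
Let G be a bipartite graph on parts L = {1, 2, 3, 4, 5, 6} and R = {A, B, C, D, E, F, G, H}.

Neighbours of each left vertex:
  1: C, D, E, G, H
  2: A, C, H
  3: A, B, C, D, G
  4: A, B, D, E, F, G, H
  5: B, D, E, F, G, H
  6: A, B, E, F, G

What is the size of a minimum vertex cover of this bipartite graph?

{1, 2, 3, 4, 5, 6} is a vertex cover of size 6: every edge has an endpoint in this set.
No smaller cover exists because 1–H, 2–C, 3–B, 4–A, 5–E, 6–G is a matching of size 6, and a cover must include an endpoint of each of these disjoint edges (König's theorem).

6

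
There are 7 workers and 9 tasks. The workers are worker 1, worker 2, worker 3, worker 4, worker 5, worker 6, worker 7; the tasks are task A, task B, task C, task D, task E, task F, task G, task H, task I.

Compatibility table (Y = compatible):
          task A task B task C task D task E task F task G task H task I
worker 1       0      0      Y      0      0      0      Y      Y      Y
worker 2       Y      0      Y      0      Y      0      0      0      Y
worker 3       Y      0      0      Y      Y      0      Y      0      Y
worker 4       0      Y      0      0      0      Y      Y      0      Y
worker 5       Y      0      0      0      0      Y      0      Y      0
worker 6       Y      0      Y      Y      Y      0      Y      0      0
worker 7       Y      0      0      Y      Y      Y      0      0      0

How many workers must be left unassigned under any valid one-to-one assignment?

0

One maximum matching: worker 1→task G, worker 2→task A, worker 3→task I, worker 4→task B, worker 5→task F, worker 6→task D, worker 7→task E.
This saturates every worker, so 7 is the maximum.
That matches 7 of the 7, leaving 0 unmatched; no matching can do better.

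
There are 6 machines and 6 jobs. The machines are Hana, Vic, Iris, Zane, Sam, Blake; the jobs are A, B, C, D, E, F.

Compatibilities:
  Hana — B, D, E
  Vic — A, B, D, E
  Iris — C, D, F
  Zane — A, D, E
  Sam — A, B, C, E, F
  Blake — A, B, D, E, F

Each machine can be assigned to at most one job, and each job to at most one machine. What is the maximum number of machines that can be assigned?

6

One maximum matching: Hana–B, Vic–D, Iris–C, Zane–E, Sam–F, Blake–A.
This saturates every machine, so 6 is the maximum.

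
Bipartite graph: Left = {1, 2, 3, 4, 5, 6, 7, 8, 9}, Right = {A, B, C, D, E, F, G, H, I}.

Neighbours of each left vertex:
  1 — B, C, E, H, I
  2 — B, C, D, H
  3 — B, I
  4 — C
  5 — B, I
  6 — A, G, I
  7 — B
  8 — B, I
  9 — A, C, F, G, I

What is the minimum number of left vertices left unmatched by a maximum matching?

2

A valid assignment of size 7: 1→E, 2→D, 3→I, 4→C, 5→B, 6→A, 9→G.
The set {3, 5, 7, 8} has only 2 neighbours ({B, I}), so by Hall's theorem at most 7 of the 9 left vertices can be matched.
That matches 7 of the 9, leaving 2 unmatched; no matching can do better.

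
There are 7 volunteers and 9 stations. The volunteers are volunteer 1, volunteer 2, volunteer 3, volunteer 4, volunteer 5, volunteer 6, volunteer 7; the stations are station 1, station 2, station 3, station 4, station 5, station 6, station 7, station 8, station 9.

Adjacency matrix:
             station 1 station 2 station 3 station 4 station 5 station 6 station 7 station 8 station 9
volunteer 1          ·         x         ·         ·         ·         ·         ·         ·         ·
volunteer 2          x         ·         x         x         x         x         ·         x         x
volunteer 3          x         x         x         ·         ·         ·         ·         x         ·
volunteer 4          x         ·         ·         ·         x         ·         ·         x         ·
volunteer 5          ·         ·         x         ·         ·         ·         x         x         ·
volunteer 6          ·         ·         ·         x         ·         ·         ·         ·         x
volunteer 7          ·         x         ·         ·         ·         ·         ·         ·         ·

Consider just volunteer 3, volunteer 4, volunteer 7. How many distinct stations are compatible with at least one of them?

5

The union of neighbours of {volunteer 3, volunteer 4, volunteer 7} is {station 1, station 2, station 3, station 5, station 8}, which has 5 elements.
Since |N(S)| = 5 ≥ |S| = 3, Hall's condition holds for this subset.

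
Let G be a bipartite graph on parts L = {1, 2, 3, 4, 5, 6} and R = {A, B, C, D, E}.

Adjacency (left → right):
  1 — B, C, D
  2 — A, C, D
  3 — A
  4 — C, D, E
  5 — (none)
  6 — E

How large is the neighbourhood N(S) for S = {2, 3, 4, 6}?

4

The union of neighbours of {2, 3, 4, 6} is {A, C, D, E}, which has 4 elements.
Since |N(S)| = 4 ≥ |S| = 4, Hall's condition holds for this subset.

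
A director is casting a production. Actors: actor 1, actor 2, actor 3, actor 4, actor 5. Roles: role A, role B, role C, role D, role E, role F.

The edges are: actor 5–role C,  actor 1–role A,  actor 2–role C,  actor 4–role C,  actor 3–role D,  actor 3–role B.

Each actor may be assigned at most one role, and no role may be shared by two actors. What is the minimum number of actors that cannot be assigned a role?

2

For example, pair actor 1→role A, actor 2→role C, actor 3→role D.
The set {actor 2, actor 4, actor 5} has only 1 neighbour ({role C}), so by Hall's theorem at most 3 of the 5 actors can be matched.
That matches 3 of the 5, leaving 2 unmatched; no matching can do better.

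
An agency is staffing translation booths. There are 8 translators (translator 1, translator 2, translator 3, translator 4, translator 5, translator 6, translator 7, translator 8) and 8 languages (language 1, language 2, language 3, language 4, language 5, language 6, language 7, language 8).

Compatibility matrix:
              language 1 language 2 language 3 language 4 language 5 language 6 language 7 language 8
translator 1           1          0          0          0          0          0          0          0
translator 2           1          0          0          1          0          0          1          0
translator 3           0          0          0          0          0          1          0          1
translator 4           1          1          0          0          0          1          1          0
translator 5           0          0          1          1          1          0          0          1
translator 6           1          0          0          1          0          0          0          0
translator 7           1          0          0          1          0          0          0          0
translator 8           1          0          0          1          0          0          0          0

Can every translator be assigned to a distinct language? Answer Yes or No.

The set {translator 1, translator 6, translator 7, translator 8} has only 2 neighbours ({language 1, language 4}), so by Hall's theorem at most 6 of the 8 translators can be matched.
Hence no matching covers every translator.

No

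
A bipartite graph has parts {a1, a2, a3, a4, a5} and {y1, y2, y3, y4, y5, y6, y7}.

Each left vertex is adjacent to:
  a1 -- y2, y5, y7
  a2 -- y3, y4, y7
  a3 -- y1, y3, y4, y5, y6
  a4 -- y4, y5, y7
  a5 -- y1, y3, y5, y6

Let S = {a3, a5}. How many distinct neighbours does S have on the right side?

5

The union of neighbours of {a3, a5} is {y1, y3, y4, y5, y6}, which has 5 elements.
Since |N(S)| = 5 ≥ |S| = 2, Hall's condition holds for this subset.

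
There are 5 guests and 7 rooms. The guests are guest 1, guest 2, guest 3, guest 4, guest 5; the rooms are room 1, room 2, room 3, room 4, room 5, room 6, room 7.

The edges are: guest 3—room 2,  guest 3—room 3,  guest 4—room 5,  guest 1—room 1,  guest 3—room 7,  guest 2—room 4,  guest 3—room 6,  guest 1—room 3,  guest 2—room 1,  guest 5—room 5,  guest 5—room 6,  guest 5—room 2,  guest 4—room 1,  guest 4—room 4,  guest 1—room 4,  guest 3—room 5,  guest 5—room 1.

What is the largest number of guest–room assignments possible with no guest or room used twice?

One maximum matching: guest 1→room 3, guest 2→room 1, guest 3→room 2, guest 4→room 4, guest 5→room 5.
All 5 guests are matched, so no larger matching exists.

5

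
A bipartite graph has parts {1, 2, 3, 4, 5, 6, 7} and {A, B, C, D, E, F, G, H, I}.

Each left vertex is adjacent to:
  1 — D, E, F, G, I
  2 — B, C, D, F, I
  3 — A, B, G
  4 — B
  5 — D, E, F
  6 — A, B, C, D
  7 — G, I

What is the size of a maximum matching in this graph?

For example, pair 1–E, 2–F, 3–A, 4–B, 5–D, 6–C, 7–G.
This saturates every left vertex, so 7 is the maximum.

7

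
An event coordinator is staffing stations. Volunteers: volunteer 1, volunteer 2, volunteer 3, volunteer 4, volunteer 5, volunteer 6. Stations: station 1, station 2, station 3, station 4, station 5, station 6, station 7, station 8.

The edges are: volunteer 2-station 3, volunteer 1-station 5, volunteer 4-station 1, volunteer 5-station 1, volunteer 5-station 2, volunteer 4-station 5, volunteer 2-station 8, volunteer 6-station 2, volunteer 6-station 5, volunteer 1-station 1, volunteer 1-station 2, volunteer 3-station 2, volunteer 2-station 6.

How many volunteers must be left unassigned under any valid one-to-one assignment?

A valid assignment of size 4: volunteer 1-station 5, volunteer 2-station 3, volunteer 3-station 2, volunteer 4-station 1.
The set {volunteer 1, volunteer 3, volunteer 4, volunteer 5, volunteer 6} has only 3 neighbours ({station 1, station 2, station 5}), so by Hall's theorem at most 4 of the 6 volunteers can be matched.
That matches 4 of the 6, leaving 2 unmatched; no matching can do better.

2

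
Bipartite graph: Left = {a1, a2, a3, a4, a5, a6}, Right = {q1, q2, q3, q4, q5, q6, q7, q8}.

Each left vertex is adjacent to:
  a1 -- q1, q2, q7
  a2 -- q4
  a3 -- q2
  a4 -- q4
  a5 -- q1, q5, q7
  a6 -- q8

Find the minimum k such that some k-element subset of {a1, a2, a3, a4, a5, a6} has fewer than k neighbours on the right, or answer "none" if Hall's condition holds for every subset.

Take S = {a2, a4}. Its neighbourhood is {q4}, so |N(S)| = 1 < |S| = 2.
No single vertex violates Hall's condition since each has at least one neighbour, so 2 is the minimum.

2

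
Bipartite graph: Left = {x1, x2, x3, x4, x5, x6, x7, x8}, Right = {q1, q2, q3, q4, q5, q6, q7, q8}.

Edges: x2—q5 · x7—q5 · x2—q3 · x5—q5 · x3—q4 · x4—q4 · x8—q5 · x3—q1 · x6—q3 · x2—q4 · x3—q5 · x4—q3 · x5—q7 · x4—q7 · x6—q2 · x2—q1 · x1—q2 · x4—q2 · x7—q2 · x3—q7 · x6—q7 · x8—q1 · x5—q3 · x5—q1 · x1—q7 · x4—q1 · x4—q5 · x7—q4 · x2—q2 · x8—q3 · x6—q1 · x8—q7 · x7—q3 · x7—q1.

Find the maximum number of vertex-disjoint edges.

6

For example, pair x1→q7, x2→q3, x3→q4, x4→q1, x5→q5, x6→q2.
The set {x1, x2, x3, x4, x5, x6, x7, x8} has only 6 neighbours ({q1, q2, q3, q4, q5, q7}), so by Hall's theorem at most 6 of the 8 left vertices can be matched.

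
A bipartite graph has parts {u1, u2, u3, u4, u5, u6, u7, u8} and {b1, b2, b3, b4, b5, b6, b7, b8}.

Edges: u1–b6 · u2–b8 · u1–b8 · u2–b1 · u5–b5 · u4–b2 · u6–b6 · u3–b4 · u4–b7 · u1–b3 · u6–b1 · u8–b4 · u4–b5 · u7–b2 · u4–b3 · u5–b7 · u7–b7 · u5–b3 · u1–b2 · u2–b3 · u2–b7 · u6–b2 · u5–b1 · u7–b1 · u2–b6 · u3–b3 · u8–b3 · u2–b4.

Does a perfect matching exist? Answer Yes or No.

Yes

For example, pair u1–b8, u2–b1, u3–b4, u4–b7, u5–b5, u6–b6, u7–b2, u8–b3.
All 8 left vertices are covered.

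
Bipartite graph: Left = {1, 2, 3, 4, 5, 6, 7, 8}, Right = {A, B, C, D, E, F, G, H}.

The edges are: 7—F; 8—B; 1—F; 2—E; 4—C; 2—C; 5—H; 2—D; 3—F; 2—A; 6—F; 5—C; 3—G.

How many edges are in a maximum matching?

6

A valid assignment of size 6: 1–F, 2–E, 3–G, 4–C, 5–H, 8–B.
The set {1, 6, 7} has only 1 neighbour ({F}), so by Hall's theorem at most 6 of the 8 left vertices can be matched.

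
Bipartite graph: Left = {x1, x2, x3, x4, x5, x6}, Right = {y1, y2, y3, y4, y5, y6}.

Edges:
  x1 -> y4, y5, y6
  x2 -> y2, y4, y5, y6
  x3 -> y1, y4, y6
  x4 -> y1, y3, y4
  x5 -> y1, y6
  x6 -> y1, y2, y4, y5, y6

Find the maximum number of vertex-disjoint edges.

6

One maximum matching: x1-y5, x2-y2, x3-y4, x4-y3, x5-y1, x6-y6.
This saturates every left vertex, so 6 is the maximum.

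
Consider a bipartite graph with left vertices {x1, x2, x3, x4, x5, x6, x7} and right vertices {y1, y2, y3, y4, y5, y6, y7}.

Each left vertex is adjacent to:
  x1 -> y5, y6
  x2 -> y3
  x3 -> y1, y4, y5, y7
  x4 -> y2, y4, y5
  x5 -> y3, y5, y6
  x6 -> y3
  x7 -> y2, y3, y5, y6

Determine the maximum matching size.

6

A valid assignment of size 6: x1→y5, x2→y3, x3→y7, x4→y4, x5→y6, x7→y2.
The set {x2, x6} has only 1 neighbour ({y3}), so by Hall's theorem at most 6 of the 7 left vertices can be matched.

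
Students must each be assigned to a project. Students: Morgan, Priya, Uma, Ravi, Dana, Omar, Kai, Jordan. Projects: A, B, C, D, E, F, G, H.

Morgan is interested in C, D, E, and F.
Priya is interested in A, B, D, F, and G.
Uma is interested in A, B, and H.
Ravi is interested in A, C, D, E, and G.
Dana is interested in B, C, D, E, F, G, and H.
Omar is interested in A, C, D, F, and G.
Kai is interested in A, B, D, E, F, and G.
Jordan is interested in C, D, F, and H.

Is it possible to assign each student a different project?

One maximum matching: Morgan-C, Priya-G, Uma-B, Ravi-E, Dana-H, Omar-D, Kai-A, Jordan-F.
Every student is matched, so this is a perfect matching.

Yes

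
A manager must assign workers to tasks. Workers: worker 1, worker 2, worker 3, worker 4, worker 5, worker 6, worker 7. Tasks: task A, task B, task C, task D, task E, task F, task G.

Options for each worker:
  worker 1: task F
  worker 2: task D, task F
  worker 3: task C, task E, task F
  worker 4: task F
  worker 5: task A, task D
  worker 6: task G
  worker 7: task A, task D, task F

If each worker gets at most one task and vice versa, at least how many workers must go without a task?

2

A valid assignment of size 5: worker 1-task F, worker 2-task D, worker 3-task E, worker 5-task A, worker 6-task G.
The set {worker 1, worker 2, worker 4, worker 5, worker 7} has only 3 neighbours ({task A, task D, task F}), so by Hall's theorem at most 5 of the 7 workers can be matched.
That matches 5 of the 7, leaving 2 unmatched; no matching can do better.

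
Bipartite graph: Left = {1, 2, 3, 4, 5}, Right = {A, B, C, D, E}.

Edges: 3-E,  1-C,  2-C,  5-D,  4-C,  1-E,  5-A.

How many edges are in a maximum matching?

One maximum matching: 1→E, 2→C, 5→D.
The set {1, 2, 3, 4} has only 2 neighbours ({C, E}), so by Hall's theorem at most 3 of the 5 left vertices can be matched.

3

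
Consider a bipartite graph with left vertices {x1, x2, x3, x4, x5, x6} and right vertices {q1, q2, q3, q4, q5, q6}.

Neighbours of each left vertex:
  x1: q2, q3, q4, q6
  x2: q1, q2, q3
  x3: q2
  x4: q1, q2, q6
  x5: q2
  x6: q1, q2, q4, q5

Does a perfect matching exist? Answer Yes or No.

No

The set {x3, x5} has only 1 neighbour ({q2}), so by Hall's theorem at most 5 of the 6 left vertices can be matched.
Hence no matching covers every left vertex.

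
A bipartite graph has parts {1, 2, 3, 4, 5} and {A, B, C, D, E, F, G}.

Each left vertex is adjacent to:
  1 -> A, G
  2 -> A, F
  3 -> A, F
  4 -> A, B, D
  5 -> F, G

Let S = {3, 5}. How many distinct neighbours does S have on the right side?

The union of neighbours of {3, 5} is {A, F, G}, which has 3 elements.
Since |N(S)| = 3 ≥ |S| = 2, Hall's condition holds for this subset.

3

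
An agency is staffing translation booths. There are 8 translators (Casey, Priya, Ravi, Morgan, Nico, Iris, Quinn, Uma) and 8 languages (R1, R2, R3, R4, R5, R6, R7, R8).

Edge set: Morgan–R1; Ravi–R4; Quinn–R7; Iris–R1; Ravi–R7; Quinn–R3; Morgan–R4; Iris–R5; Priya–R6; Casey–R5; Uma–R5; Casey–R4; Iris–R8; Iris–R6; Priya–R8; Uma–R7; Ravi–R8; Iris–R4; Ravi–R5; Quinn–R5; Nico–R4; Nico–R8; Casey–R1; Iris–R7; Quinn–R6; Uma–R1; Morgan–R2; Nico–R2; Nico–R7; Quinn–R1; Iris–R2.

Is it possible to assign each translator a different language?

A valid assignment of size 8: Casey-R1, Priya-R8, Ravi-R5, Morgan-R2, Nico-R4, Iris-R6, Quinn-R3, Uma-R7.
Every translator is matched, so this is a perfect matching.

Yes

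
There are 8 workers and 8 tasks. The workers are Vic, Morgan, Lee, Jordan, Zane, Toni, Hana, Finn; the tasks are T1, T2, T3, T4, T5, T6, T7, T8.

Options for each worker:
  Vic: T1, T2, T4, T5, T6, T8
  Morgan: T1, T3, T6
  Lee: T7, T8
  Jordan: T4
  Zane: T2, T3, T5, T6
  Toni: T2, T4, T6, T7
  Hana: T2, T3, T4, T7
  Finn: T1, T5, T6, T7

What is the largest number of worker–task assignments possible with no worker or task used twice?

8

A valid assignment of size 8: Vic–T1, Morgan–T3, Lee–T8, Jordan–T4, Zane–T5, Toni–T6, Hana–T2, Finn–T7.
All 8 workers are matched, so no larger matching exists.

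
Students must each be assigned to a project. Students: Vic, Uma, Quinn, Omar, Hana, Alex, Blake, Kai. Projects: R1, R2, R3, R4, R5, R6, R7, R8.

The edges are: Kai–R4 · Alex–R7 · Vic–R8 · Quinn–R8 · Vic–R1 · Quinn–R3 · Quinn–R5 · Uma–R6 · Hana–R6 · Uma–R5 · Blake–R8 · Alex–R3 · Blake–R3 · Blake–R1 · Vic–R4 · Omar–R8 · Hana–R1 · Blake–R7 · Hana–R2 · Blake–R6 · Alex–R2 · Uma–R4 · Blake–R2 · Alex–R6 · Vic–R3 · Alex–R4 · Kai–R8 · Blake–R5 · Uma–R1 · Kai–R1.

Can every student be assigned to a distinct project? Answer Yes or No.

Yes

A valid assignment of size 8: Vic-R3, Uma-R1, Quinn-R5, Omar-R8, Hana-R2, Alex-R6, Blake-R7, Kai-R4.
Every student is matched, so this is a perfect matching.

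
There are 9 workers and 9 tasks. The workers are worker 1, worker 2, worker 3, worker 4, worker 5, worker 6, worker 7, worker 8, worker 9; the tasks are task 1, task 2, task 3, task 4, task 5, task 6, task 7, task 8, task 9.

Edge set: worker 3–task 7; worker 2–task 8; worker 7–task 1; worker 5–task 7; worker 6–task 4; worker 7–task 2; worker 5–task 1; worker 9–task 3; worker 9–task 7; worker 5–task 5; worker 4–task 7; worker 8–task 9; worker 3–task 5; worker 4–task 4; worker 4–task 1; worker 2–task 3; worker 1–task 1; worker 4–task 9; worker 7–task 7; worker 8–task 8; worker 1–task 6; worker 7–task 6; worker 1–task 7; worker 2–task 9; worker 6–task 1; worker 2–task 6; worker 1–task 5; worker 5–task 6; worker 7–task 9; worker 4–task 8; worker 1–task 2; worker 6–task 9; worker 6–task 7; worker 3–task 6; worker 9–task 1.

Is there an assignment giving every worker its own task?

Yes

For example, pair worker 1–task 1, worker 2–task 3, worker 3–task 5, worker 4–task 4, worker 5–task 6, worker 6–task 9, worker 7–task 2, worker 8–task 8, worker 9–task 7.
All 9 workers are covered.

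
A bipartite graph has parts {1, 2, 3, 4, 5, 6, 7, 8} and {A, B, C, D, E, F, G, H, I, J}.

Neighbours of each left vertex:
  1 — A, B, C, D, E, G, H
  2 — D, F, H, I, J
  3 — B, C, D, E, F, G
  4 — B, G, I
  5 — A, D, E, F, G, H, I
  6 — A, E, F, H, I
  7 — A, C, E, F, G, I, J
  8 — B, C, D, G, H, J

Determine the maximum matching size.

8

A valid assignment of size 8: 1–A, 2–F, 3–B, 4–I, 5–H, 6–E, 7–G, 8–J.
All 8 left vertices are matched, so no larger matching exists.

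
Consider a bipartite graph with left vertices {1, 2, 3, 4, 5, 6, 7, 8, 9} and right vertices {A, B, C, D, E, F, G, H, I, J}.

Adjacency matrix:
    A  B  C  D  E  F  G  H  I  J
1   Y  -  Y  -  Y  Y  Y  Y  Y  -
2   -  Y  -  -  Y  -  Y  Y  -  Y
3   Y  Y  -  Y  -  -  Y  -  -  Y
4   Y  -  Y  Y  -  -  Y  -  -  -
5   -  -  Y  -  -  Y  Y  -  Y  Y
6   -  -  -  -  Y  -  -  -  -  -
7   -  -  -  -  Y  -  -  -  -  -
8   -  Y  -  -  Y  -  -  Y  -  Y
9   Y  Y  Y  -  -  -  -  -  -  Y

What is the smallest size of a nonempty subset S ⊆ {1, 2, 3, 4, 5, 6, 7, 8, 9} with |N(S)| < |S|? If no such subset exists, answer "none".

2

Take S = {6, 7}. Its neighbourhood is {E}, so |N(S)| = 1 < |S| = 2.
No single vertex violates Hall's condition since each has at least one neighbour, so 2 is the minimum.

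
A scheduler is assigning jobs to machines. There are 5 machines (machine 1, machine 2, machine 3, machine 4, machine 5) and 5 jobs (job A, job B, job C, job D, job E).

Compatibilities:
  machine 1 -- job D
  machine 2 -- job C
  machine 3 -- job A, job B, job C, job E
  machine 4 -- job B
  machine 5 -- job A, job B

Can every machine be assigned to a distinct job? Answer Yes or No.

Yes

One maximum matching: machine 1→job D, machine 2→job C, machine 3→job E, machine 4→job B, machine 5→job A.
All 5 machines are covered.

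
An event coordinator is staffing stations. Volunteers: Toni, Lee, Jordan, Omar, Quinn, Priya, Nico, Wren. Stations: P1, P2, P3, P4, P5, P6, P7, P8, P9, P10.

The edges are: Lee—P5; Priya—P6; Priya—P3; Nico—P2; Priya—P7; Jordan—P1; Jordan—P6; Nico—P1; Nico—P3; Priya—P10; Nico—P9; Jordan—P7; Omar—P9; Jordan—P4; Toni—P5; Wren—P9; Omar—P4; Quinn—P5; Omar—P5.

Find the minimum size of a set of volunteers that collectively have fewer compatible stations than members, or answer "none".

2

Take S = {Toni, Lee}. Its neighbourhood is {P5}, so |N(S)| = 1 < |S| = 2.
No single vertex violates Hall's condition since each has at least one neighbour, so 2 is the minimum.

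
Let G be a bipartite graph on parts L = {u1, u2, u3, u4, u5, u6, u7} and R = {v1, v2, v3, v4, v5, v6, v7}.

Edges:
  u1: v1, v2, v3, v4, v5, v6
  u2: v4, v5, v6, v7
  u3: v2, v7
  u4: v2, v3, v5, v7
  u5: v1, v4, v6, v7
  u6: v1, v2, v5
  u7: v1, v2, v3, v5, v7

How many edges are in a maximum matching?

7

One maximum matching: u1→v2, u2→v4, u3→v7, u4→v5, u5→v6, u6→v1, u7→v3.
All 7 left vertices are matched, so no larger matching exists.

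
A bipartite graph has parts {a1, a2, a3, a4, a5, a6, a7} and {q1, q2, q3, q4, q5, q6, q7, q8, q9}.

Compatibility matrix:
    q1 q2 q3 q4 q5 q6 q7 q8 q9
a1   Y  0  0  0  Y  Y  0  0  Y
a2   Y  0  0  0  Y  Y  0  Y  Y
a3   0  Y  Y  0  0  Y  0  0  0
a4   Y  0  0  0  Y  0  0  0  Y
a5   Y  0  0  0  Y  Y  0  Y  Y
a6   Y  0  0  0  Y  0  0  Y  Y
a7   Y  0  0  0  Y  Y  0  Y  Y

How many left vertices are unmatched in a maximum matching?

For example, pair a1–q5, a2–q6, a3–q2, a4–q1, a5–q9, a6–q8.
The set {a1, a2, a4, a5, a6, a7} has only 5 neighbours ({q1, q5, q6, q8, q9}), so by Hall's theorem at most 6 of the 7 left vertices can be matched.
That matches 6 of the 7, leaving 1 unmatched; no matching can do better.

1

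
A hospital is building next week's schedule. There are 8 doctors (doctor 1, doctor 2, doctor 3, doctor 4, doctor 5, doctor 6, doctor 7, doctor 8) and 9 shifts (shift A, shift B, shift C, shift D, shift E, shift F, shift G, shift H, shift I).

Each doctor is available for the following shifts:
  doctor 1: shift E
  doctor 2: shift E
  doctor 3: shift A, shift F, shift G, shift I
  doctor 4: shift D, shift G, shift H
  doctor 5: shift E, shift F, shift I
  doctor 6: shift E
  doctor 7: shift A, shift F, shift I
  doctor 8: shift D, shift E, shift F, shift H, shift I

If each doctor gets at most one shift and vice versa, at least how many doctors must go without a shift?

2

For example, pair doctor 1→shift E, doctor 3→shift G, doctor 4→shift H, doctor 5→shift I, doctor 7→shift A, doctor 8→shift F.
The set {doctor 1, doctor 2, doctor 6} has only 1 neighbour ({shift E}), so by Hall's theorem at most 6 of the 8 doctors can be matched.
That matches 6 of the 8, leaving 2 unmatched; no matching can do better.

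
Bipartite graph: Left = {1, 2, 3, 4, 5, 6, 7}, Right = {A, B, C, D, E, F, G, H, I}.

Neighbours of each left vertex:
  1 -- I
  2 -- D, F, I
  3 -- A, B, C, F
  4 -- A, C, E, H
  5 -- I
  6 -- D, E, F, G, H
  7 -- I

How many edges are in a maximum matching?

5

One maximum matching: 1→I, 2→F, 3→B, 4→E, 6→G.
The set {1, 5, 7} has only 1 neighbour ({I}), so by Hall's theorem at most 5 of the 7 left vertices can be matched.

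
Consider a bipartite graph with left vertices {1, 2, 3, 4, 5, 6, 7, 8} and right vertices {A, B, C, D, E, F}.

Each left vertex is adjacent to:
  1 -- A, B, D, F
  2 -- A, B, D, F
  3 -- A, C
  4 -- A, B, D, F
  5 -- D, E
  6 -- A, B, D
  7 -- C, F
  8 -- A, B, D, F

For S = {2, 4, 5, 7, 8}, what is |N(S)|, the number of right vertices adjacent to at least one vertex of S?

6

The union of neighbours of {2, 4, 5, 7, 8} is {A, B, C, D, E, F}, which has 6 elements.
Since |N(S)| = 6 ≥ |S| = 5, Hall's condition holds for this subset.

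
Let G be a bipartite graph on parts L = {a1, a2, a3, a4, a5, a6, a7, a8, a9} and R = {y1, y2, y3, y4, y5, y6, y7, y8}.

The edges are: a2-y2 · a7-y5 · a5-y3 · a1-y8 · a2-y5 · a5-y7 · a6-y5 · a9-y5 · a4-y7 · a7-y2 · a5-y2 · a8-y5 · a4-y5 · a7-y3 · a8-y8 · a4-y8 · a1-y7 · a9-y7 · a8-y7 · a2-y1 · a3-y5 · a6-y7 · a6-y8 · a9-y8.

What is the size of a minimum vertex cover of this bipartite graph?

{a2, a5, a7, y5, y7, y8} is a vertex cover of size 6: every edge has an endpoint in this set.
No smaller cover exists because a1–y7, a2–y1, a3–y5, a4–y8, a5–y2, a7–y3 is a matching of size 6, and a cover must include an endpoint of each of these disjoint edges (König's theorem).

6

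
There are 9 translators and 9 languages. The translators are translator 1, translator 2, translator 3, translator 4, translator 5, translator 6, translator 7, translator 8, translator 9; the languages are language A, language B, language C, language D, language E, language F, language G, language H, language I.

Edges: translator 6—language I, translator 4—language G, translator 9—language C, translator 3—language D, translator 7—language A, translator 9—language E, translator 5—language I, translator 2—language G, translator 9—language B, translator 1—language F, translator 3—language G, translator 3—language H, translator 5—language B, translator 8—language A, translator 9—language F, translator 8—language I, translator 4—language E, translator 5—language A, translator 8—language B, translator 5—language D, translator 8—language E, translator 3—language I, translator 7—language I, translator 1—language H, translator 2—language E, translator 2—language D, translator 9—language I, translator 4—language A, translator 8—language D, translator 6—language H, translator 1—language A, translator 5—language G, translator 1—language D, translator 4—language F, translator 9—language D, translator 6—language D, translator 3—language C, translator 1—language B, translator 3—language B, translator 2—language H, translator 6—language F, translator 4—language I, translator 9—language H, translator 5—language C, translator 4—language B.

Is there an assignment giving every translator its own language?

Yes

For example, pair translator 1–language D, translator 2–language E, translator 3–language C, translator 4–language G, translator 5–language I, translator 6–language H, translator 7–language A, translator 8–language B, translator 9–language F.
Every translator is matched, so this is a perfect matching.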